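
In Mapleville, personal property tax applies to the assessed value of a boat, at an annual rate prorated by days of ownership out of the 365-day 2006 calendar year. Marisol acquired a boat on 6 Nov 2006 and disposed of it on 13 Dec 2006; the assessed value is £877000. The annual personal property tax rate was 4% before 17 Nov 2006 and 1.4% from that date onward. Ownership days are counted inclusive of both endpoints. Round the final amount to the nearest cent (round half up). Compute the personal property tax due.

£1965.44

6 Nov – 16 Nov 2006: 11 days at 4% → £877000 × 4% × 11/365 = £1057.2055
17 Nov – 13 Dec 2006: 27 days at 1.4% → £877000 × 1.4% × 27/365 = £908.2356
Total = £1965.4411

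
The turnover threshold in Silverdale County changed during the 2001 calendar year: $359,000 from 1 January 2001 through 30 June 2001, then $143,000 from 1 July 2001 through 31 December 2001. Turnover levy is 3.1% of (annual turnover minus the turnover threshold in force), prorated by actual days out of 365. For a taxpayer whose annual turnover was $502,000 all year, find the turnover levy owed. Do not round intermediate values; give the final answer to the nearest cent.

1 January – 30 June 2001: 181 days, exemption $359,000 → ($502,000 − $359,000) × 3.1% × 181/365 = $2,198.2822
1 July – 31 December 2001: 184 days, exemption $143,000 → ($502,000 − $143,000) × 3.1% × 184/365 = $5,610.2356
Total = $7,808.5178

$7,808.52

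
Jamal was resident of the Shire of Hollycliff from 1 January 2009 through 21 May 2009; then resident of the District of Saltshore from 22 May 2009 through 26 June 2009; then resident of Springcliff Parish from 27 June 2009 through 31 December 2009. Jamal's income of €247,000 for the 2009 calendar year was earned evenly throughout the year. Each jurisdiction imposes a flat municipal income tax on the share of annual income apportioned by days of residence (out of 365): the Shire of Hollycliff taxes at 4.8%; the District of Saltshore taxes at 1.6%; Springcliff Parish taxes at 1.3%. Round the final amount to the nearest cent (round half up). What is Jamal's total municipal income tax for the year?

€6,623.66

The Shire of Hollycliff, 1 January – 21 May 2009: 141 days → €247,000 × 4.8% × 141/365 = €4,579.9890
The District of Saltshore, 22 May – 26 June 2009: 36 days → €247,000 × 1.6% × 36/365 = €389.7863
Springcliff Parish, 27 June – 31 December 2009: 188 days → €247,000 × 1.3% × 188/365 = €1,653.8849
Total = €6,623.6603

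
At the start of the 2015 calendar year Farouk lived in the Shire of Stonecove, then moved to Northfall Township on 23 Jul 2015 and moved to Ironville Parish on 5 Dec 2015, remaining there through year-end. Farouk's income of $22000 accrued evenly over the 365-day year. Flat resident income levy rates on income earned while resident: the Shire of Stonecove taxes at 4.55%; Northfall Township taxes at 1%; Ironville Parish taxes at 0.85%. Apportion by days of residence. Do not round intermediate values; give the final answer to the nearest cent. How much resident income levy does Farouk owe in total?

$651.92

The Shire of Stonecove, 1 Jan – 22 Jul 2015: 203 days → $22000 × 4.55% × 203/365 = $556.7205
Northfall Township, 23 Jul – 4 Dec 2015: 135 days → $22000 × 1% × 135/365 = $81.3699
Ironville Parish, 5 Dec – 31 Dec 2015: 27 days → $22000 × 0.85% × 27/365 = $13.8329
Total = $651.9233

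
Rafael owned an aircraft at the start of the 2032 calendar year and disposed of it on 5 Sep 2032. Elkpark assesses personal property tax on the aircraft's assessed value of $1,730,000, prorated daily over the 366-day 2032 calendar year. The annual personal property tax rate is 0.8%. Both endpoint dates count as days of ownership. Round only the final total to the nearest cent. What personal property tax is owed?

$9,415.74

Days held (1 Jan – 5 Sep 2032): 249 out of 366
Tax = $1,730,000 × 0.8% × 249/366 = $9,415.7377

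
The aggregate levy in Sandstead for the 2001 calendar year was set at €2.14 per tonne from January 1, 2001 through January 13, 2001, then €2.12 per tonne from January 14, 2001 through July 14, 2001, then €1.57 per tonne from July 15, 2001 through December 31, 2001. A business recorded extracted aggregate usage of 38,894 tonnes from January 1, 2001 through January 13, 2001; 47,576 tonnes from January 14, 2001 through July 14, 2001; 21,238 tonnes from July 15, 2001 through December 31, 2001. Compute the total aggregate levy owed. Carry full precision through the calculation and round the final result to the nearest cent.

January 1 – January 13, 2001: 38,894 tonnes at €2.14/tonne → €83233.16
January 14 – July 14, 2001: 47,576 tonnes at €2.12/tonne → €100861.12
July 15 – December 31, 2001: 21,238 tonnes at €1.57/tonne → €33343.66

€217437.94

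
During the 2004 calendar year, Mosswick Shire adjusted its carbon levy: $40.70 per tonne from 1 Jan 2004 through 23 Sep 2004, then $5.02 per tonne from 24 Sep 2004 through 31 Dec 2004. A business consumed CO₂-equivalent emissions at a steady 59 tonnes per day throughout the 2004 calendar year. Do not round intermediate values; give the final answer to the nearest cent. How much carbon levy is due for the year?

1 Jan – 23 Sep 2004: 267 days × 59 tonnes/day = 15,753 tonnes at $40.70/tonne → $641147.10
24 Sep – 31 Dec 2004: 99 days × 59 tonnes/day = 5,841 tonnes at $5.02/tonne → $29321.82

$670468.92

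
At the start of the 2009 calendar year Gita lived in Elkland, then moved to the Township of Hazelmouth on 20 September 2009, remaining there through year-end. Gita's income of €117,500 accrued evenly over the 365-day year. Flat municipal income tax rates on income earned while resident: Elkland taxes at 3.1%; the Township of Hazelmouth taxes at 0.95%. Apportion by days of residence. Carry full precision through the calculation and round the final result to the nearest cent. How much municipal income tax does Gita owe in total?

Elkland, 1 January – 19 September 2009: 262 days → €117,500 × 3.1% × 262/365 = €2,614.6164
The Township of Hazelmouth, 20 September – 31 December 2009: 103 days → €117,500 × 0.95% × 103/365 = €314.9966
Total = €2,929.6130

€2,929.61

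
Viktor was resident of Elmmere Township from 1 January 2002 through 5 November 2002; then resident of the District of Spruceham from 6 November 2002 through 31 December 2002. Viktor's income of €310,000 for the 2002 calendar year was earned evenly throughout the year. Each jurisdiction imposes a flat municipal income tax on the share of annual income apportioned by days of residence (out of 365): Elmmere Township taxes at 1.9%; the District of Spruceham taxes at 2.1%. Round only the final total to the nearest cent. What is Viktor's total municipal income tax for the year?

€5,985.12

Elmmere Township, 1 January – 5 November 2002: 309 days → €310,000 × 1.9% × 309/365 = €4,986.3288
The District of Spruceham, 6 November – 31 December 2002: 56 days → €310,000 × 2.1% × 56/365 = €998.7945
Total = €5,985.1233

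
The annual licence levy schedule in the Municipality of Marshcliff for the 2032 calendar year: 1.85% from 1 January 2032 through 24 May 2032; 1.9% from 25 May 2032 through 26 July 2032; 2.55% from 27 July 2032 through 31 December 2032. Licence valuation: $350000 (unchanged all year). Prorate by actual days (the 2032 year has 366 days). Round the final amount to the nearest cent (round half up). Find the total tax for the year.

1 January – 24 May 2032: 145 days at 1.85% → $350000 × 1.85% × 145/366 = $2565.2322
25 May – 26 July 2032: 63 days at 1.9% → $350000 × 1.9% × 63/366 = $1144.6721
27 July – 31 December 2032: 158 days at 2.55% → $350000 × 2.55% × 158/366 = $3852.8689
Total = $7562.7732

$7562.77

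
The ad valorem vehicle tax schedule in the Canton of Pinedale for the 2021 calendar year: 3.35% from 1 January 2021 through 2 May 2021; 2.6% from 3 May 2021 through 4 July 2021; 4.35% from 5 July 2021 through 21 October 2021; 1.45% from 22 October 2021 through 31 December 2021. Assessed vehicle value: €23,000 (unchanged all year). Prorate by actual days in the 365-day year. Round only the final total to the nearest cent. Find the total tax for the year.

€724.41

1 January – 2 May 2021: 122 days at 3.35% → €23,000 × 3.35% × 122/365 = €257.5370
3 May – 4 July 2021: 63 days at 2.6% → €23,000 × 2.6% × 63/365 = €103.2164
5 July – 21 October 2021: 109 days at 4.35% → €23,000 × 4.35% × 109/365 = €298.7795
22 October – 31 December 2021: 71 days at 1.45% → €23,000 × 1.45% × 71/365 = €64.8726
Total = €724.4055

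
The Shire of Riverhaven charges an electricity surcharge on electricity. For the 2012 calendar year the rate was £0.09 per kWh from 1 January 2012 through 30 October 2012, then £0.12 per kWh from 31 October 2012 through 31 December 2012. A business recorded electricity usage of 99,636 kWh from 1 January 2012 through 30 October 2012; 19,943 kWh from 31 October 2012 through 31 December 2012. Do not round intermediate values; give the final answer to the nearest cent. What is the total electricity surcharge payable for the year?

£11360.40

1 January – 30 October 2012: 99,636 kWh at £0.09/kWh → £8967.24
31 October – 31 December 2012: 19,943 kWh at £0.12/kWh → £2393.16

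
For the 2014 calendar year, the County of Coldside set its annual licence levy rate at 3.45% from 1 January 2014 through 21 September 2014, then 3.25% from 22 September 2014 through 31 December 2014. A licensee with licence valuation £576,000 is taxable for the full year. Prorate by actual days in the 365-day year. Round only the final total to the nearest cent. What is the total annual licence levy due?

£19,553.23

1 January – 21 September 2014: 264 days at 3.45% → £576,000 × 3.45% × 264/365 = £14,373.1726
22 September – 31 December 2014: 101 days at 3.25% → £576,000 × 3.25% × 101/365 = £5,180.0548
Total = £19,553.2274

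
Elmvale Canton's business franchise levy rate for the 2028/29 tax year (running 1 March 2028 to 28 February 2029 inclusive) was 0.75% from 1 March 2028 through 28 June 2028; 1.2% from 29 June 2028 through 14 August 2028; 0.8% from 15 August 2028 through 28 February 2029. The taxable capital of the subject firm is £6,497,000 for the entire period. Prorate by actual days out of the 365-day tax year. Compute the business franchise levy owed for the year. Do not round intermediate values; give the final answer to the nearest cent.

1 March – 28 June 2028: 120 days at 0.75% → £6,497,000 × 0.75% × 120/365 = £16,020.0000
29 June – 14 August 2028: 47 days at 1.2% → £6,497,000 × 1.2% × 47/365 = £10,039.2000
15 August 2028 – 28 February 2029: 198 days at 0.8% → £6,497,000 × 0.8% × 198/365 = £28,195.2000
Total = £54,254.4000

£54,254.40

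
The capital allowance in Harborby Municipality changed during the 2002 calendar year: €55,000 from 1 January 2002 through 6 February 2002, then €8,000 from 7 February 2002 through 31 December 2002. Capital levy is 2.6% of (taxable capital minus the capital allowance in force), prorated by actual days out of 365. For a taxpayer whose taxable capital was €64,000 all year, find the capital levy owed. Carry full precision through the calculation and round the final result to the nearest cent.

1 January – 6 February 2002: 37 days, exemption €55,000 → (€64,000 − €55,000) × 2.6% × 37/365 = €23.7205
7 February – 31 December 2002: 328 days, exemption €8,000 → (€64,000 − €8,000) × 2.6% × 328/365 = €1,308.4055
Total = €1,332.1260

€1,332.13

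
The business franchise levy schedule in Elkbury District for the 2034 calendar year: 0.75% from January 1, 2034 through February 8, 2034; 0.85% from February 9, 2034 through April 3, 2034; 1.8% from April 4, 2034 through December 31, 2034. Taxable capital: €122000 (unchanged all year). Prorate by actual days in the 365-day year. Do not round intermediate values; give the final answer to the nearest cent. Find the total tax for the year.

January 1 – February 8, 2034: 39 days at 0.75% → €122000 × 0.75% × 39/365 = €97.7671
February 9 – April 3, 2034: 54 days at 0.85% → €122000 × 0.85% × 54/365 = €153.4192
April 4 – December 31, 2034: 272 days at 1.8% → €122000 × 1.8% × 272/365 = €1636.4712
Total = €1887.6575

€1887.66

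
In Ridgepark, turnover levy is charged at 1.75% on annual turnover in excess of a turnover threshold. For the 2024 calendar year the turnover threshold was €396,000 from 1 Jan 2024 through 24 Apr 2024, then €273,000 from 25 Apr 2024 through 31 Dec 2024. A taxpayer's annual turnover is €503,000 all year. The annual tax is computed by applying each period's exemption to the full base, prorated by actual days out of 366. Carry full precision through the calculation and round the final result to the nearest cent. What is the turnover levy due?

1 Jan – 24 Apr 2024: 115 days, exemption €396,000 → (€503,000 − €396,000) × 1.75% × 115/366 = €588.3538
25 Apr – 31 Dec 2024: 251 days, exemption €273,000 → (€503,000 − €273,000) × 1.75% × 251/366 = €2,760.3142
Total = €3,348.6680

€3,348.67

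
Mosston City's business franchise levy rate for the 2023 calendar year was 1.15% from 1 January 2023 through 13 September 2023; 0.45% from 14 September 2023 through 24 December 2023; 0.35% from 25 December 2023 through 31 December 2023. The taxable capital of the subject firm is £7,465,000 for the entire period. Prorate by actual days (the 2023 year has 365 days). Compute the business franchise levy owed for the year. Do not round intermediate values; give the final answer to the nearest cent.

£70,099.42

1 January – 13 September 2023: 256 days at 1.15% → £7,465,000 × 1.15% × 256/365 = £60,210.8493
14 September – 24 December 2023: 102 days at 0.45% → £7,465,000 × 0.45% × 102/365 = £9,387.4932
25 December – 31 December 2023: 7 days at 0.35% → £7,465,000 × 0.35% × 7/365 = £501.0753
Total = £70,099.4178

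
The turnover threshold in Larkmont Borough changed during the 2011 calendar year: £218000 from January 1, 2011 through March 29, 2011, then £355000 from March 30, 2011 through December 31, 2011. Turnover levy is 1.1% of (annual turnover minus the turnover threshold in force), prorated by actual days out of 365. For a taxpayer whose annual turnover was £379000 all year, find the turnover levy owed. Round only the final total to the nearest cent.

January 1 – March 29, 2011: 88 days, exemption £218000 → (£379000 − £218000) × 1.1% × 88/365 = £426.9808
March 30 – December 31, 2011: 277 days, exemption £355000 → (£379000 − £355000) × 1.1% × 277/365 = £200.3507
Total = £627.3315

£627.33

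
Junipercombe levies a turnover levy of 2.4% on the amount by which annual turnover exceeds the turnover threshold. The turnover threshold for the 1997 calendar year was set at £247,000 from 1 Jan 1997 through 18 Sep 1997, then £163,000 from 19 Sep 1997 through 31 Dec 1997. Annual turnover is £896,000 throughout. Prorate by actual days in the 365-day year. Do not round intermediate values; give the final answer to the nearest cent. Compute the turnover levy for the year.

1 Jan – 18 Sep 1997: 261 days, exemption £247,000 → (£896,000 − £247,000) × 2.4% × 261/365 = £11,137.9068
19 Sep – 31 Dec 1997: 104 days, exemption £163,000 → (£896,000 − £163,000) × 2.4% × 104/365 = £5,012.5151
Total = £16,150.4219

£16,150.42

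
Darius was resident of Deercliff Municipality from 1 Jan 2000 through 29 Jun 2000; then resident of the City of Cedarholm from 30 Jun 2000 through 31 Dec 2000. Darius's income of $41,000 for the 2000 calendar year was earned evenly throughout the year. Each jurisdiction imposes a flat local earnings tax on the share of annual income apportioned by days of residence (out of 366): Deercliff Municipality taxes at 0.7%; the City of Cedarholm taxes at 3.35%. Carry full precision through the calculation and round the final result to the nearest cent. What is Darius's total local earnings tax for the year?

Deercliff Municipality, 1 Jan – 29 Jun 2000: 181 days → $41,000 × 0.7% × 181/366 = $141.9317
The City of Cedarholm, 30 Jun – 31 Dec 2000: 185 days → $41,000 × 3.35% × 185/366 = $694.2555
Total = $836.1872

$836.19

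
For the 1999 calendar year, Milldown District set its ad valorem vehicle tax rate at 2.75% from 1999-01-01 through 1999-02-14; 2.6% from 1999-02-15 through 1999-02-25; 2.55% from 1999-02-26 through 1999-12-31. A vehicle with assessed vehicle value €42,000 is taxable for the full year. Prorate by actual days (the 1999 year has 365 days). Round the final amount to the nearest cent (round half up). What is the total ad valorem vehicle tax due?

€1,081.99

1999-01-01 to 1999-02-14: 45 days at 2.75% → €42,000 × 2.75% × 45/365 = €142.3973
1999-02-15 to 1999-02-25: 11 days at 2.6% → €42,000 × 2.6% × 11/365 = €32.9096
1999-02-26 to 1999-12-31: 309 days at 2.55% → €42,000 × 2.55% × 309/365 = €906.6822
Total = €1,081.9890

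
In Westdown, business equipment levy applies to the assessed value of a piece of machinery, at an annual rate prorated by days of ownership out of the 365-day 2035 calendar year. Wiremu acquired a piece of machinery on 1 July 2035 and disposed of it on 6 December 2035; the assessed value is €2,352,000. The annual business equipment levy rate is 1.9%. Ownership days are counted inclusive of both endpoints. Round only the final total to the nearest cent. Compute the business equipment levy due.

€19,466.83

Days held (1 July – 6 December 2035): 159 out of 365
Tax = €2,352,000 × 1.9% × 159/365 = €19,466.8274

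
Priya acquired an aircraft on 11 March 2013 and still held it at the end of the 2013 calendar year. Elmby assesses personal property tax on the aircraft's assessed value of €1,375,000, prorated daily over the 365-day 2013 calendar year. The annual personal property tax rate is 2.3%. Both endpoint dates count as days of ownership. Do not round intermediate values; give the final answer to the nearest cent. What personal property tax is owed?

Days held (11 March – 31 December 2013): 296 out of 365
Tax = €1,375,000 × 2.3% × 296/365 = €25,646.5753

€25,646.58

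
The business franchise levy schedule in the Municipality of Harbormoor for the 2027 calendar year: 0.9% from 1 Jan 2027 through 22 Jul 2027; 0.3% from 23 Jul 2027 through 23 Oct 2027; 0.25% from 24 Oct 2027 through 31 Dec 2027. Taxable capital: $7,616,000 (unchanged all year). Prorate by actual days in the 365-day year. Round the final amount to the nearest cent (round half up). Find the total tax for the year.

$47,542.62

1 Jan – 22 Jul 2027: 203 days at 0.9% → $7,616,000 × 0.9% × 203/365 = $38,121.7315
23 Jul – 23 Oct 2027: 93 days at 0.3% → $7,616,000 × 0.3% × 93/365 = $5,821.5452
24 Oct – 31 Dec 2027: 69 days at 0.25% → $7,616,000 × 0.25% × 69/365 = $3,599.3425
Total = $47,542.6192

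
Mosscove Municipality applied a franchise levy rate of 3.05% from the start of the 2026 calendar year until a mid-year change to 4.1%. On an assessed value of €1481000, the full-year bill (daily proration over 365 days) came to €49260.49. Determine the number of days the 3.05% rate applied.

269 days

Let d = days at the first rate; then 365 − d days at the second rate.
€1481000 × [3.05%·d + 4.1%·(365−d)] / 365 = €49260.49
Solving gives d = 269, so the new rate took effect on 27 Sep 2026.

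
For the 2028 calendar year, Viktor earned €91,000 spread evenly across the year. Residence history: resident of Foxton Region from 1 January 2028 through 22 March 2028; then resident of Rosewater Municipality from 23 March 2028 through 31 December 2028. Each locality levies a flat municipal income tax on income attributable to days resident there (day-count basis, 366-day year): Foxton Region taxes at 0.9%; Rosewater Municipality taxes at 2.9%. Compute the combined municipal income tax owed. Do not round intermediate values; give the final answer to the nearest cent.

Foxton Region, 1 January – 22 March 2028: 82 days → €91,000 × 0.9% × 82/366 = €183.4918
Rosewater Municipality, 23 March – 31 December 2028: 284 days → €91,000 × 2.9% × 284/366 = €2,047.7486
Total = €2,231.2404

€2,231.24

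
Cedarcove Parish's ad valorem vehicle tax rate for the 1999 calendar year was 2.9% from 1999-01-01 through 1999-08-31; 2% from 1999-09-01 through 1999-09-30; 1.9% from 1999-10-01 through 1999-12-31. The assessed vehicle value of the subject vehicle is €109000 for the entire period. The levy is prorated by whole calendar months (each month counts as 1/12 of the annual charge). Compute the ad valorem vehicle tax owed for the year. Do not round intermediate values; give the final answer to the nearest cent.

€2806.75

1999-01-01 to 1999-08-31: 8 months at 2.9% → €109000 × 2.9% × 8/12 = €2107.3333
1999-09-01 to 1999-09-30: 1 month at 2% → €109000 × 2% × 1/12 = €181.6667
1999-10-01 to 1999-12-31: 3 months at 1.9% → €109000 × 1.9% × 3/12 = €517.7500
Total = €2806.7500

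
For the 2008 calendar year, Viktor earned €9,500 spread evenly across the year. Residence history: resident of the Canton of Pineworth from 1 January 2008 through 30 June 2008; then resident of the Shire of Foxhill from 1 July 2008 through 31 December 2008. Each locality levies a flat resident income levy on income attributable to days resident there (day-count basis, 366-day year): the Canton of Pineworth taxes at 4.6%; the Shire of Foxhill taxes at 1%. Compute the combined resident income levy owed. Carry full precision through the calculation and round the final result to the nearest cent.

The Canton of Pineworth, 1 January – 30 June 2008: 182 days → €9,500 × 4.6% × 182/366 = €217.3060
The Shire of Foxhill, 1 July – 31 December 2008: 184 days → €9,500 × 1% × 184/366 = €47.7596
Total = €265.0656

€265.07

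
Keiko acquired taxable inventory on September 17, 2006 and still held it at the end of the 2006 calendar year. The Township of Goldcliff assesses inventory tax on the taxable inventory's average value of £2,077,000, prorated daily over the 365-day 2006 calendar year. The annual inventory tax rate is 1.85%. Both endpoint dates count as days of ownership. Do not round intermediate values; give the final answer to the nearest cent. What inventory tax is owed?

Days held (September 17 – December 31, 2006): 106 out of 365
Tax = £2,077,000 × 1.85% × 106/365 = £11,158.8959

£11,158.90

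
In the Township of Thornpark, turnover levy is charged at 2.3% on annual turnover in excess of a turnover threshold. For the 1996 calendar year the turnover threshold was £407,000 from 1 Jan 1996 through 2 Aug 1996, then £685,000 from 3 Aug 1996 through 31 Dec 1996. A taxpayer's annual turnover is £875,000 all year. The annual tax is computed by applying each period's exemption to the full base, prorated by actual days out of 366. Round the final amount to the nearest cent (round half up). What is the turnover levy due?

£8,126.04

1 Jan – 2 Aug 1996: 215 days, exemption £407,000 → (£875,000 − £407,000) × 2.3% × 215/366 = £6,323.1148
3 Aug – 31 Dec 1996: 151 days, exemption £685,000 → (£875,000 − £685,000) × 2.3% × 151/366 = £1,802.9235
Total = £8,126.0383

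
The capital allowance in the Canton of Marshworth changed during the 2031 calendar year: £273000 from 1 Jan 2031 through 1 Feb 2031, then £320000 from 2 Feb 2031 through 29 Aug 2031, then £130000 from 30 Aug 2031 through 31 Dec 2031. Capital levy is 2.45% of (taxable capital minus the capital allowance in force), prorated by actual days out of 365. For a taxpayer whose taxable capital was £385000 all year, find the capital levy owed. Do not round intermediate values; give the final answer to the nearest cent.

£3274.88

1 Jan – 1 Feb 2031: 32 days, exemption £273000 → (£385000 − £273000) × 2.45% × 32/365 = £240.5699
2 Feb – 29 Aug 2031: 209 days, exemption £320000 → (£385000 − £320000) × 2.45% × 209/365 = £911.8699
30 Aug – 31 Dec 2031: 124 days, exemption £130000 → (£385000 − £130000) × 2.45% × 124/365 = £2122.4384
Total = £3274.8781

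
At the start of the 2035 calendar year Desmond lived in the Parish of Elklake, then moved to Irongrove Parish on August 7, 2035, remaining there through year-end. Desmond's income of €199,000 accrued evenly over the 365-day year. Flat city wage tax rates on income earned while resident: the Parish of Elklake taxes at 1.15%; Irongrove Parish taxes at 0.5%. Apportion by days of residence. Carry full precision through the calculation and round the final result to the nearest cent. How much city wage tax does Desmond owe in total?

€1,767.56

The Parish of Elklake, January 1 – August 6, 2035: 218 days → €199,000 × 1.15% × 218/365 = €1,366.8301
Irongrove Parish, August 7 – December 31, 2035: 147 days → €199,000 × 0.5% × 147/365 = €400.7260
Total = €1,767.5562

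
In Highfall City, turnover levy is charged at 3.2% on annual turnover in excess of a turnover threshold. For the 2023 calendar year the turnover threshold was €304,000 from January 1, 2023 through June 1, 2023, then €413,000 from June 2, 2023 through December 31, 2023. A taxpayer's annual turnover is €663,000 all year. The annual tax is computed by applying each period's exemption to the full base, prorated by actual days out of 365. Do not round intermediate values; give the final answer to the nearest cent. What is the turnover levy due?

€9,452.54

January 1 – June 1, 2023: 152 days, exemption €304,000 → (€663,000 − €304,000) × 3.2% × 152/365 = €4,784.0438
June 2 – December 31, 2023: 213 days, exemption €413,000 → (€663,000 − €413,000) × 3.2% × 213/365 = €4,668.4932
Total = €9,452.5370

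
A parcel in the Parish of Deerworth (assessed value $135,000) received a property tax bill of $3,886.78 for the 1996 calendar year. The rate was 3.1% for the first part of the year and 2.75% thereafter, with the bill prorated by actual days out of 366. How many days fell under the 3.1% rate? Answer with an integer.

Let d = days at the first rate; then 366 − d days at the second rate.
$135,000 × [3.1%·d + 2.75%·(366−d)] / 366 = $3,886.78
Solving gives d = 135, so the new rate took effect on May 15, 1996.

135 days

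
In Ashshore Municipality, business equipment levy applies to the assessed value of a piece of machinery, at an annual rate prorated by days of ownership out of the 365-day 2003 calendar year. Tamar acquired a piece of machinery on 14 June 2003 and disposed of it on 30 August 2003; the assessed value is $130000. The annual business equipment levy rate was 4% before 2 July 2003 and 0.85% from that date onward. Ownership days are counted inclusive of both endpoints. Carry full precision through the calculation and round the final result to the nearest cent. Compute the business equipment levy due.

$438.08

14 June – 1 July 2003: 18 days at 4% → $130000 × 4% × 18/365 = $256.4384
2 July – 30 August 2003: 60 days at 0.85% → $130000 × 0.85% × 60/365 = $181.6438
Total = $438.0822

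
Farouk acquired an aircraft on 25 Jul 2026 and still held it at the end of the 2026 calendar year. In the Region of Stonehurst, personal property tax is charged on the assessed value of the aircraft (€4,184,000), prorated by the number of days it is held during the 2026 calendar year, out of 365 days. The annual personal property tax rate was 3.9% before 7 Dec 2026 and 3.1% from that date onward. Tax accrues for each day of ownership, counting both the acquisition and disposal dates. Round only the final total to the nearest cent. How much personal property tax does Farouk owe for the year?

€69,236.60

25 Jul – 6 Dec 2026: 135 days at 3.9% → €4,184,000 × 3.9% × 135/365 = €60,352.7671
7 Dec – 31 Dec 2026: 25 days at 3.1% → €4,184,000 × 3.1% × 25/365 = €8,883.8356
Total = €69,236.6027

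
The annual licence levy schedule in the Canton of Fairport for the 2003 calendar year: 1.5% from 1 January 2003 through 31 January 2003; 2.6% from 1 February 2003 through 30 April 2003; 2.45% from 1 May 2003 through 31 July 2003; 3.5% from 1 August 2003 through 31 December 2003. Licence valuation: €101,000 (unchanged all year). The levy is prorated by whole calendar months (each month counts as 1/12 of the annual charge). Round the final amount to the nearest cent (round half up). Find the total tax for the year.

1 January – 31 January 2003: 1 month at 1.5% → €101,000 × 1.5% × 1/12 = €126.2500
1 February – 30 April 2003: 3 months at 2.6% → €101,000 × 2.6% × 3/12 = €656.5000
1 May – 31 July 2003: 3 months at 2.45% → €101,000 × 2.45% × 3/12 = €618.6250
1 August – 31 December 2003: 5 months at 3.5% → €101,000 × 3.5% × 5/12 = €1,472.9167
Total = €2,874.2917

€2,874.29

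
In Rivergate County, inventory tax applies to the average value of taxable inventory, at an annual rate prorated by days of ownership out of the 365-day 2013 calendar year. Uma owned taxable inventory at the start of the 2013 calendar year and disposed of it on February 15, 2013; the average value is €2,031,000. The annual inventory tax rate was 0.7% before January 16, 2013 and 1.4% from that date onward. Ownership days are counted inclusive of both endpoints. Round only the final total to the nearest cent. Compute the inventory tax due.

January 1 – January 15, 2013: 15 days at 0.7% → €2,031,000 × 0.7% × 15/365 = €584.2603
January 16 – February 15, 2013: 31 days at 1.4% → €2,031,000 × 1.4% × 31/365 = €2,414.9425
Total = €2,999.2027

€2,999.20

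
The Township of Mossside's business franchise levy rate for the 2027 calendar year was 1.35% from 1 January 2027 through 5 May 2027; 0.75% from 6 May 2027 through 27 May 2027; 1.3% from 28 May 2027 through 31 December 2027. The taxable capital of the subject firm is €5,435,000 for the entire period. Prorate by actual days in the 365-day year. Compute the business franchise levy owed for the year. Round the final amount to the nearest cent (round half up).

€69,783.91

1 January – 5 May 2027: 125 days at 1.35% → €5,435,000 × 1.35% × 125/365 = €25,127.5685
6 May – 27 May 2027: 22 days at 0.75% → €5,435,000 × 0.75% × 22/365 = €2,456.9178
28 May – 31 December 2027: 218 days at 1.3% → €5,435,000 × 1.3% × 218/365 = €42,199.4247
Total = €69,783.9110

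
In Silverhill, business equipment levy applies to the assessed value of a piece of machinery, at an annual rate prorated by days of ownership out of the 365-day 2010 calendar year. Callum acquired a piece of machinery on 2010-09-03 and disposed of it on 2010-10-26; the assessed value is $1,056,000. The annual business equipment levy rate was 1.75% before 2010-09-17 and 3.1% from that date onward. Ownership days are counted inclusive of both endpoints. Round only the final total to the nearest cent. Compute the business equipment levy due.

$4,296.33

2010-09-03 to 2010-09-16: 14 days at 1.75% → $1,056,000 × 1.75% × 14/365 = $708.8219
2010-09-17 to 2010-10-26: 40 days at 3.1% → $1,056,000 × 3.1% × 40/365 = $3,587.5068
Total = $4,296.3288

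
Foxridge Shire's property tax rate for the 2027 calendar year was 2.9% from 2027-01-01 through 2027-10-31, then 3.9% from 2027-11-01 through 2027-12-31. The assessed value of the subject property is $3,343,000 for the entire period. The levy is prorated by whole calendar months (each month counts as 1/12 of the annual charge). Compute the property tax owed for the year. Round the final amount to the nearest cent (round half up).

$102,518.67

2027-01-01 to 2027-10-31: 10 months at 2.9% → $3,343,000 × 2.9% × 10/12 = $80,789.1667
2027-11-01 to 2027-12-31: 2 months at 3.9% → $3,343,000 × 3.9% × 2/12 = $21,729.5000
Total = $102,518.6667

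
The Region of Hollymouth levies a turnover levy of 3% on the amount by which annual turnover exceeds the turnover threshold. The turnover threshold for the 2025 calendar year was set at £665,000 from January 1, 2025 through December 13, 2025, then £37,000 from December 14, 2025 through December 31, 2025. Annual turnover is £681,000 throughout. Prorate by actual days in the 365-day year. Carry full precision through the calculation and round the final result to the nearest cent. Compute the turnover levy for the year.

January 1 – December 13, 2025: 347 days, exemption £665,000 → (£681,000 − £665,000) × 3% × 347/365 = £456.3288
December 14 – December 31, 2025: 18 days, exemption £37,000 → (£681,000 − £37,000) × 3% × 18/365 = £952.7671
Total = £1,409.0959

£1,409.10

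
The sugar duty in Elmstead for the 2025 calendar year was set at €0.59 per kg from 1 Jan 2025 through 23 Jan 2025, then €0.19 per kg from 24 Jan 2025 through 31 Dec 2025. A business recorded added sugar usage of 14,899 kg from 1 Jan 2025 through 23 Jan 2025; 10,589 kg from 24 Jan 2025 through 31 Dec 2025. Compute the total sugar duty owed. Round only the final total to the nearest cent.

1 Jan – 23 Jan 2025: 14,899 kg at €0.59/kg → €8790.41
24 Jan – 31 Dec 2025: 10,589 kg at €0.19/kg → €2011.91

€10802.32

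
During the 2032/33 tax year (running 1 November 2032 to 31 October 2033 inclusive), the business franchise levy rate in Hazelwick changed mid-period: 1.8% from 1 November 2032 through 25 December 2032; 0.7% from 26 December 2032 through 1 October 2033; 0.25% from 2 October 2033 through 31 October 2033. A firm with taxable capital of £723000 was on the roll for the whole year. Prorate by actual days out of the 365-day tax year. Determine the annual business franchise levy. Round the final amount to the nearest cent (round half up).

£5991.99

1 November – 25 December 2032: 55 days at 1.8% → £723000 × 1.8% × 55/365 = £1961.0137
26 December 2032 – 1 October 2033: 280 days at 0.7% → £723000 × 0.7% × 280/365 = £3882.4110
2 October – 31 October 2033: 30 days at 0.25% → £723000 × 0.25% × 30/365 = £148.5616
Total = £5991.9863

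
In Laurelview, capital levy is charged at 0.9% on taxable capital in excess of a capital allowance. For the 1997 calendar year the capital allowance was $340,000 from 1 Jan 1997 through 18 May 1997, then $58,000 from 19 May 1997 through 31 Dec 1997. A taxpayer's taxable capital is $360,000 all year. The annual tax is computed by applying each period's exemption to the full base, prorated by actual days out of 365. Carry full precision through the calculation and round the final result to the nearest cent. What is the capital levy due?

1 Jan – 18 May 1997: 138 days, exemption $340,000 → ($360,000 − $340,000) × 0.9% × 138/365 = $68.0548
19 May – 31 Dec 1997: 227 days, exemption $58,000 → ($360,000 − $58,000) × 0.9% × 227/365 = $1,690.3726
Total = $1,758.4274

$1,758.43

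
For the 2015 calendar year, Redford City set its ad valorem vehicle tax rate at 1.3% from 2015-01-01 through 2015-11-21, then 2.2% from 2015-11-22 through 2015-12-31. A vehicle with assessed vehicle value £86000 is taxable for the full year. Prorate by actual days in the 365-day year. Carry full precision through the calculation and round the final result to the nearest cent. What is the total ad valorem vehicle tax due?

2015-01-01 to 2015-11-21: 325 days at 1.3% → £86000 × 1.3% × 325/365 = £995.4795
2015-11-22 to 2015-12-31: 40 days at 2.2% → £86000 × 2.2% × 40/365 = £207.3425
Total = £1202.8219

£1202.82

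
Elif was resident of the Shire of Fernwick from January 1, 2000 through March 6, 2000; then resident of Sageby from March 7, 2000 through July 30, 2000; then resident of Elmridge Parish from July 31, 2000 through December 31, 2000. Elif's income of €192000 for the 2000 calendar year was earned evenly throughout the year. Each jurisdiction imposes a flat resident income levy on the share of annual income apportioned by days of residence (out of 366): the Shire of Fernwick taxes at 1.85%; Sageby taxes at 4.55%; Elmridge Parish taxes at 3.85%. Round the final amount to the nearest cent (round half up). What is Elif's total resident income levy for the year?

The Shire of Fernwick, January 1 – March 6, 2000: 66 days → €192000 × 1.85% × 66/366 = €640.5246
Sageby, March 7 – July 30, 2000: 146 days → €192000 × 4.55% × 146/366 = €3484.8525
Elmridge Parish, July 31 – December 31, 2000: 154 days → €192000 × 3.85% × 154/366 = €3110.2951
Total = €7235.6721

€7235.67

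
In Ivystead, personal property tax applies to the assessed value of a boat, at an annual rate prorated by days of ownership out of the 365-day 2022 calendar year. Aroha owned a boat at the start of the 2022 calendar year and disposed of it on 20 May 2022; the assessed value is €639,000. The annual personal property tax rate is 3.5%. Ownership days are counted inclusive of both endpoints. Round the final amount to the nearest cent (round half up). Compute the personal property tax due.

Days held (1 January – 20 May 2022): 140 out of 365
Tax = €639,000 × 3.5% × 140/365 = €8,578.3562

€8,578.36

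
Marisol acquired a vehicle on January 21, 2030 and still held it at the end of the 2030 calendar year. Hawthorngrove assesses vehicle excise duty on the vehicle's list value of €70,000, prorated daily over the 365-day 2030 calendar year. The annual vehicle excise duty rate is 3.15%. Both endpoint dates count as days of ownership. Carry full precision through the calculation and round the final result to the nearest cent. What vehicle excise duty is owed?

Days held (January 21 – December 31, 2030): 345 out of 365
Tax = €70,000 × 3.15% × 345/365 = €2,084.1781

€2,084.18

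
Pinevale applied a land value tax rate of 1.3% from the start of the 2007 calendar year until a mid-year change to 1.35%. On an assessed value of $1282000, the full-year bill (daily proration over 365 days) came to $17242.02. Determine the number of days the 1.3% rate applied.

Let d = days at the first rate; then 365 − d days at the second rate.
$1282000 × [1.3%·d + 1.35%·(365−d)] / 365 = $17242.02
Solving gives d = 37, so the new rate took effect on 7 February 2007.

37 days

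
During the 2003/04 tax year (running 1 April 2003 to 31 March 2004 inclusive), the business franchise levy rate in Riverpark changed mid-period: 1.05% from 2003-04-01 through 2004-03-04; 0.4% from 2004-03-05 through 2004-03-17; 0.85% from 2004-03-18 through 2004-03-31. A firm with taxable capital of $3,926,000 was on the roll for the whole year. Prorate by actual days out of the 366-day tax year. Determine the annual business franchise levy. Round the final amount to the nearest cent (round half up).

2003-04-01 to 2004-03-04: 339 days at 1.05% → $3,926,000 × 1.05% × 339/366 = $38,181.9590
2004-03-05 to 2004-03-17: 13 days at 0.4% → $3,926,000 × 0.4% × 13/366 = $557.7923
2004-03-18 to 2004-03-31: 14 days at 0.85% → $3,926,000 × 0.85% × 14/366 = $1,276.4863
Total = $40,016.2377

$40,016.24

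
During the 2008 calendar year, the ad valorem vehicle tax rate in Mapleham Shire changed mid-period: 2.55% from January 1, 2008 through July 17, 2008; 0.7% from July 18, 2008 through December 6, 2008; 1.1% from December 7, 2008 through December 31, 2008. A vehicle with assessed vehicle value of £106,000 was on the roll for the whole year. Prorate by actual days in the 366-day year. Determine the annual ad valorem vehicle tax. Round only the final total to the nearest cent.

January 1 – July 17, 2008: 199 days at 2.55% → £106,000 × 2.55% × 199/366 = £1,469.6639
July 18 – December 6, 2008: 142 days at 0.7% → £106,000 × 0.7% × 142/366 = £287.8798
December 7 – December 31, 2008: 25 days at 1.1% → £106,000 × 1.1% × 25/366 = £79.6448
Total = £1,837.1885

£1,837.19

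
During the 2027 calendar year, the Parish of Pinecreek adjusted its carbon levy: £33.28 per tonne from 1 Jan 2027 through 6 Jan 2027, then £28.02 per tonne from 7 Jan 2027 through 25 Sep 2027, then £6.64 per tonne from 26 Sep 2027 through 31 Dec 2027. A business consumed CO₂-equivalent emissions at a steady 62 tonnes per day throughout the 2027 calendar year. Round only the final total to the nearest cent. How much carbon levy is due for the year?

£507,470.00

1 Jan – 6 Jan 2027: 6 days × 62 tonnes/day = 372 tonnes at £33.28/tonne → £12,380.16
7 Jan – 25 Sep 2027: 262 days × 62 tonnes/day = 16,244 tonnes at £28.02/tonne → £455,156.88
26 Sep – 31 Dec 2027: 97 days × 62 tonnes/day = 6,014 tonnes at £6.64/tonne → £39,932.96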